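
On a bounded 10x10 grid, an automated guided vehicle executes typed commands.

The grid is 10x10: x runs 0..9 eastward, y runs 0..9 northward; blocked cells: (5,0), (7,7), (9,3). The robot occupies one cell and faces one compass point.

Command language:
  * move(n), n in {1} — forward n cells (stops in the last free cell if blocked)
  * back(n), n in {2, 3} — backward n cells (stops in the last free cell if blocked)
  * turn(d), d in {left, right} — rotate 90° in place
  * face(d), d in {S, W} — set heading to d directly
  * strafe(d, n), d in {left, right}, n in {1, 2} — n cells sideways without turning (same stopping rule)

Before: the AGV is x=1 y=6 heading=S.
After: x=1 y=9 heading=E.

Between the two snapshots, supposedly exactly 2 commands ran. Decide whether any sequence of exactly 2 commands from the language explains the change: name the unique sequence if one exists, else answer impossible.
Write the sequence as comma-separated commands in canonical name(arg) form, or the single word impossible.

back(3), turn(left)

key: order matters: swapping back(3) and turn(left) lands elsewhere
start: x=1 y=6 heading=S
[1] after back(3): x=1 y=9 heading=S
[2] after turn(left): x=1 y=9 heading=E
all 121 alternatives checked — unique.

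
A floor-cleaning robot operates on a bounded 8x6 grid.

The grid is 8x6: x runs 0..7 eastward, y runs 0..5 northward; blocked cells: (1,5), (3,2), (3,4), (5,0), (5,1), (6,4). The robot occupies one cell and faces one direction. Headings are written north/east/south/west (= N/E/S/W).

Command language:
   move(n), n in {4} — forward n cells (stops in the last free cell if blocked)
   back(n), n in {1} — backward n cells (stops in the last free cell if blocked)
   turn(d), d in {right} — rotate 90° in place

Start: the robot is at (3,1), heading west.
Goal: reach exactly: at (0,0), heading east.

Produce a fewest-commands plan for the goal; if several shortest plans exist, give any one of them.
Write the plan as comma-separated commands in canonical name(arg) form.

start: at (3,1), heading west
[1] after move(4): at (0,1), heading west
[2] after turn(right): at (0,1), heading north
[3] after back(1): at (0,0), heading north
[4] after turn(right): at (0,0), heading east
nothing shorter than 4 reaches the goal.

move(4), turn(right), back(1), turn(right)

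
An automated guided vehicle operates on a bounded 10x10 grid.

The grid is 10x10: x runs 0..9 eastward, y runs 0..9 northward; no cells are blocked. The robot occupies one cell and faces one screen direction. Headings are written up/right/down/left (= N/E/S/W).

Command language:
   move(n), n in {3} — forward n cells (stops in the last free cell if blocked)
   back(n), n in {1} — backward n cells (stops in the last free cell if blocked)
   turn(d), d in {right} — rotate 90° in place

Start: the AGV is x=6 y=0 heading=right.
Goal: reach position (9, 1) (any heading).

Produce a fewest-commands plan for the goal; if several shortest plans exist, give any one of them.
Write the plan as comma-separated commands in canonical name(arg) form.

move(3), turn(right), back(1)

begin: x=6 y=0 heading=right
step 1 (move(3)): x=9 y=0 heading=right
step 2 (turn(right)): x=9 y=0 heading=down
step 3 (back(1)): x=9 y=1 heading=down
no 2-step plan works, so 3 is optimal.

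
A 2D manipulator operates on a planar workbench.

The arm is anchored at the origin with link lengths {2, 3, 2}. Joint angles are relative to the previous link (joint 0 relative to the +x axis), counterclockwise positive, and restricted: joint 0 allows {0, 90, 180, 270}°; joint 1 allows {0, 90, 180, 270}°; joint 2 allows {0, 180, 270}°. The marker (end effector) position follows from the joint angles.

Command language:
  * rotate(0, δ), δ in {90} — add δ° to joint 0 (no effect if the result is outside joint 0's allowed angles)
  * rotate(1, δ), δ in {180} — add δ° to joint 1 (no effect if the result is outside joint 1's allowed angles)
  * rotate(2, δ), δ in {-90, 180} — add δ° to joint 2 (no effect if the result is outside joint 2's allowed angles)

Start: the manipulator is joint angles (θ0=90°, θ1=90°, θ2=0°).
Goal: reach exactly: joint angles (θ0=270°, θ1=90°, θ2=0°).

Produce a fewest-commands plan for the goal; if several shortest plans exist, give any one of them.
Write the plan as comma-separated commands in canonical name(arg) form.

rotate(0, 90), rotate(0, 90)

begin: joint angles (θ0=90°, θ1=90°, θ2=0°)
t=1 rotate(0, 90) ⇒ joint angles (θ0=180°, θ1=90°, θ2=0°)
t=2 rotate(0, 90) ⇒ joint angles (θ0=270°, θ1=90°, θ2=0°)
shorter routes all fall short; 2 is best.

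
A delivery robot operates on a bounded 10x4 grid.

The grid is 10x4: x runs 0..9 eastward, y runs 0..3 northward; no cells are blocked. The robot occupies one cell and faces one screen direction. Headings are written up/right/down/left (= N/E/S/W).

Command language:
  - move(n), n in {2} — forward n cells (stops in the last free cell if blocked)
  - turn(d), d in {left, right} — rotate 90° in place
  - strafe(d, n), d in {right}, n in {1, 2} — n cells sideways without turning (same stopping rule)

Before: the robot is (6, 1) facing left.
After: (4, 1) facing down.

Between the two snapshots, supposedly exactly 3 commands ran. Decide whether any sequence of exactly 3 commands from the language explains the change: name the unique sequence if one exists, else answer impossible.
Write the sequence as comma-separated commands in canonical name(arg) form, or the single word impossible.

turn(left), strafe(right, 1), strafe(right, 1)

key: order matters: swapping turn(left) and strafe(right, 1) lands elsewhere
start: (6, 1) facing left
1. turn(left) → (6, 1) facing down
2. strafe(right, 1) → (5, 1) facing down
3. strafe(right, 1) → (4, 1) facing down
uniquely the one of 125 3-step routes that fits.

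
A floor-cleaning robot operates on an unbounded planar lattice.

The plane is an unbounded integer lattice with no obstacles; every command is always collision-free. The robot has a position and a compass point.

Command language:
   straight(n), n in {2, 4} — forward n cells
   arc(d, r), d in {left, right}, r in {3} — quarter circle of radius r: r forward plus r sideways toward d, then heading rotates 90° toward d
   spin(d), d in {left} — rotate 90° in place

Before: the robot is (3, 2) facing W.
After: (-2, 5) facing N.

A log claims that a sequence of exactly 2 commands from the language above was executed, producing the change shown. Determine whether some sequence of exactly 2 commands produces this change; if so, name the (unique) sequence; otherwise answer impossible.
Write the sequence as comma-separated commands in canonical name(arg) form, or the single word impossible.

key: running arc(right, 3) before straight(2) would end elsewhere — order is forced
begin: (3, 2) facing W
t=1 straight(2) ⇒ (1, 2) facing W
t=2 arc(right, 3) ⇒ (-2, 5) facing N
all 25 alternatives checked — unique.

straight(2), arc(right, 3)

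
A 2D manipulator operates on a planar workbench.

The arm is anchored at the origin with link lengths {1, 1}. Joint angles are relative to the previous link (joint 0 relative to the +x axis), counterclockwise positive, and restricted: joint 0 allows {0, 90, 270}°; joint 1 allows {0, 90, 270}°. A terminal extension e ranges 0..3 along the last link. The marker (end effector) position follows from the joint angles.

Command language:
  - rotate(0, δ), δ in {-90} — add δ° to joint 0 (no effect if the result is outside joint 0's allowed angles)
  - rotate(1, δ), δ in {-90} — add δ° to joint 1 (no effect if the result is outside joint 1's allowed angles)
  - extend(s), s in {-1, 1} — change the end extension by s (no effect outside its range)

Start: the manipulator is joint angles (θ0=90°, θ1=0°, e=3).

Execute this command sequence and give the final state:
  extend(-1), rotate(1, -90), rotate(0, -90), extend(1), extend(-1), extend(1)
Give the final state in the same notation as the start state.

t0: joint angles (θ0=90°, θ1=0°, e=3)
1. extend(-1) → joint angles (θ0=90°, θ1=0°, e=2)
2. rotate(1, -90) → joint angles (θ0=90°, θ1=270°, e=2)
3. rotate(0, -90) → joint angles (θ0=0°, θ1=270°, e=2)
4. extend(1) → joint angles (θ0=0°, θ1=270°, e=3)
5. extend(-1) → joint angles (θ0=0°, θ1=270°, e=2)
6. extend(1) → joint angles (θ0=0°, θ1=270°, e=3)

joint angles (θ0=0°, θ1=270°, e=3)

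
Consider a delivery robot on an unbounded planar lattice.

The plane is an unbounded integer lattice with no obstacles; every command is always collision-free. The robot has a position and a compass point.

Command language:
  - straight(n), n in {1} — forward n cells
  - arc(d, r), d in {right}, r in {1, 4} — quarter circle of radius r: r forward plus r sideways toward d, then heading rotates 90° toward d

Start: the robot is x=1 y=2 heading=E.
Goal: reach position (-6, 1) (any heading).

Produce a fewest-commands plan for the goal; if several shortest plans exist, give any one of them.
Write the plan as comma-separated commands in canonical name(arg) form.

arc(right, 1), arc(right, 4), arc(right, 4)

initial: x=1 y=2 heading=E
[1] after arc(right, 1): x=2 y=1 heading=S
[2] after arc(right, 4): x=-2 y=-3 heading=W
[3] after arc(right, 4): x=-6 y=1 heading=N
shorter routes all fall short; 3 is best.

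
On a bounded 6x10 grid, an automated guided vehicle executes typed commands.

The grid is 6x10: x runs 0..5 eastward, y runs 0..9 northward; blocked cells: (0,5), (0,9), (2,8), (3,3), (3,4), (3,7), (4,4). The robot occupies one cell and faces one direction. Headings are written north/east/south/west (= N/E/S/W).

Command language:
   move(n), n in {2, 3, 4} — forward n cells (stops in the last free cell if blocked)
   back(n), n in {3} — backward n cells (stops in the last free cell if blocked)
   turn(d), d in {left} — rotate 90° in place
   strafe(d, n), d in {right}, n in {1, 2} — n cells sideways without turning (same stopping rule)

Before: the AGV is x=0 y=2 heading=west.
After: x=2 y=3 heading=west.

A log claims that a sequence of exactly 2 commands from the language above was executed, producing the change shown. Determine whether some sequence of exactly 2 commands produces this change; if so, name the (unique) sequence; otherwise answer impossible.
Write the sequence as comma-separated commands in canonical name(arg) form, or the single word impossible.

key: back(3) is stopped early by the blocked cell at (3,3)
t0: x=0 y=2 heading=west
1. strafe(right, 1) → x=0 y=3 heading=west
2. back(3) → x=2 y=3 heading=west
all 49 alternatives checked — unique.

strafe(right, 1), back(3)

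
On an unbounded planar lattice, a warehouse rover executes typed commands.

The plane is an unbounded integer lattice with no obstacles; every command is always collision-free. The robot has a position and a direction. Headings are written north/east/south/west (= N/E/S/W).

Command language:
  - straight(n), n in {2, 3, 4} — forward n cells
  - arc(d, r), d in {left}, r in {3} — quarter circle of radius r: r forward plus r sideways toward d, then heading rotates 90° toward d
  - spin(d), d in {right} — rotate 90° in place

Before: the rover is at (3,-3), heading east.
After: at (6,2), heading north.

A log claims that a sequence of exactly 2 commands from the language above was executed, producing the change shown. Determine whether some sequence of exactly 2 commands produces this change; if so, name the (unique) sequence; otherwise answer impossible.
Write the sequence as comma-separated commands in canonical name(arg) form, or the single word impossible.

key: cell and facing (now N) both changed — the 2 commands mix motion and turning
initial: at (3,-3), heading east
1. arc(left, 3) → at (6,0), heading north
2. straight(2) → at (6,2), heading north
all 25 alternatives checked — unique.

arc(left, 3), straight(2)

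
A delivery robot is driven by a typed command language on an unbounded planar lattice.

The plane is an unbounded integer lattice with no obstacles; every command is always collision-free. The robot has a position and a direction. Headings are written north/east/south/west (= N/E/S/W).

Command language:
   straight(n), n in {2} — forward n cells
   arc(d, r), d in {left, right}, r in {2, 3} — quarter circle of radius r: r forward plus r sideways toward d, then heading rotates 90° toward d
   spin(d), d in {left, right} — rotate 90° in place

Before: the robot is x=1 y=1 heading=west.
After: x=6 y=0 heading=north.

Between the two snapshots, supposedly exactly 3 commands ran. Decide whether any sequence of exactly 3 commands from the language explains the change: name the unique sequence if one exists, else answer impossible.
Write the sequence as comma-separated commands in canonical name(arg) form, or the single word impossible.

key: running arc(left, 2) before spin(left) would end elsewhere — order is forced
start: x=1 y=1 heading=west
1. spin(left) → x=1 y=1 heading=south
2. arc(left, 3) → x=4 y=-2 heading=east
3. arc(left, 2) → x=6 y=0 heading=north
all 343 alternatives checked — unique.

spin(left), arc(left, 3), arc(left, 2)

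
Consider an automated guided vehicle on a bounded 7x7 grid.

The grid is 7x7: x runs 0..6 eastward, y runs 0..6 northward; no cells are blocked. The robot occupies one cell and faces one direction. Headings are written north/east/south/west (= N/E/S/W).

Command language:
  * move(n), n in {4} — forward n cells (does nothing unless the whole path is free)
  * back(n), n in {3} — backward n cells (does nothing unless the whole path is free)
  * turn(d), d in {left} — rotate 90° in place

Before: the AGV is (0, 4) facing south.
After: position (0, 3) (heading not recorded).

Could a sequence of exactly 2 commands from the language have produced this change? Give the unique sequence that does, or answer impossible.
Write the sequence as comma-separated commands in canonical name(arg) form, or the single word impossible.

move(4), back(3)

key: order matters: swapping move(4) and back(3) lands elsewhere
from: (0, 4) facing south
step 1 (move(4)): (0, 0) facing south
step 2 (back(3)): (0, 3) facing south
no other 2-command option fits: unique.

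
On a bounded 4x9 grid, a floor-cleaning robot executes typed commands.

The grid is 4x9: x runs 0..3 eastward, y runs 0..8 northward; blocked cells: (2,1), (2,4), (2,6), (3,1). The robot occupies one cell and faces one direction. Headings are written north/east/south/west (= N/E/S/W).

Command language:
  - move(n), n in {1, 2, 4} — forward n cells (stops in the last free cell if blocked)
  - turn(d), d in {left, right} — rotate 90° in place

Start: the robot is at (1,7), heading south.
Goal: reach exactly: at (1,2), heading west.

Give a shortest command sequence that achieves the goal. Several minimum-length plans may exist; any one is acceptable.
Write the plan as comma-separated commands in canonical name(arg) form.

move(4), move(1), turn(right)

t0: at (1,7), heading south
[1] after move(4): at (1,3), heading south
[2] after move(1): at (1,2), heading south
[3] after turn(right): at (1,2), heading west
no 2-step plan works, so 3 is optimal.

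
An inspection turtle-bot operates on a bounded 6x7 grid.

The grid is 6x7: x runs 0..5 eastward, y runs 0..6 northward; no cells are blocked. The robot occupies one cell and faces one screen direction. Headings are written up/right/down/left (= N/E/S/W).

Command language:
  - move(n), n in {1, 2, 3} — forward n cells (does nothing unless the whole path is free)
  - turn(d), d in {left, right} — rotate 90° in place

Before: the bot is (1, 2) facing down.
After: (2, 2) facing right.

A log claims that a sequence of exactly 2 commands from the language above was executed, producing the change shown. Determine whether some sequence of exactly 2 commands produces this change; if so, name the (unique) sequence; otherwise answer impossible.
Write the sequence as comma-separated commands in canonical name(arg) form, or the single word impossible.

key: cell and facing (now E) both changed — the 2 commands mix motion and turning
start: (1, 2) facing down
t=1 turn(left) ⇒ (1, 2) facing right
t=2 move(1) ⇒ (2, 2) facing right
all 25 alternatives checked — unique.

turn(left), move(1)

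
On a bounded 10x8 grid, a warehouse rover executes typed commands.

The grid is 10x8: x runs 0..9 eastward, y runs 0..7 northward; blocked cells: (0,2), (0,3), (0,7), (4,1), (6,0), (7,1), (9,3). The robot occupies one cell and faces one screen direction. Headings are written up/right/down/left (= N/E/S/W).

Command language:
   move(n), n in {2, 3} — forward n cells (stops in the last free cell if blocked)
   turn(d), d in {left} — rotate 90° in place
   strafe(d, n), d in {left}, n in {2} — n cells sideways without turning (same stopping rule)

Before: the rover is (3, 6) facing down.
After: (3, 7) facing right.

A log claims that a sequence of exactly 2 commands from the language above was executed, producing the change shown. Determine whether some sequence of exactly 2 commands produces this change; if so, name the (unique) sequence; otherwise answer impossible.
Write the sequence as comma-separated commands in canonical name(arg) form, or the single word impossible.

turn(left), strafe(left, 2)

key: order matters: swapping turn(left) and strafe(left, 2) lands elsewhere
initial: (3, 6) facing down
[1] after turn(left): (3, 6) facing right
[2] after strafe(left, 2): (3, 7) facing right
uniquely the one of 16 2-step routes that fits.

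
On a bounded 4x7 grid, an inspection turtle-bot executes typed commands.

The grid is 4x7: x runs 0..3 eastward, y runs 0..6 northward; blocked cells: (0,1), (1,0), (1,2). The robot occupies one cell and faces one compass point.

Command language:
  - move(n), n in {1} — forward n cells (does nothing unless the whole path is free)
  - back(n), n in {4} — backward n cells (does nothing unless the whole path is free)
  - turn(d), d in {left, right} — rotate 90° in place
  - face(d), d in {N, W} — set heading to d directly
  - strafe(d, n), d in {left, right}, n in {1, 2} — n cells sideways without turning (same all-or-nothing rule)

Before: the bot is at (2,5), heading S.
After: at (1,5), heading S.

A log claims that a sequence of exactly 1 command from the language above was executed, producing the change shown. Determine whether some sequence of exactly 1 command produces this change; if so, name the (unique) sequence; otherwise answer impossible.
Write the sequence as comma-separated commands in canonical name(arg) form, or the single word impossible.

key: still facing S — the one step turns nothing
start: at (2,5), heading S
step 1 (strafe(right, 1)): at (1,5), heading S
no other 1-command option fits: unique.

strafe(right, 1)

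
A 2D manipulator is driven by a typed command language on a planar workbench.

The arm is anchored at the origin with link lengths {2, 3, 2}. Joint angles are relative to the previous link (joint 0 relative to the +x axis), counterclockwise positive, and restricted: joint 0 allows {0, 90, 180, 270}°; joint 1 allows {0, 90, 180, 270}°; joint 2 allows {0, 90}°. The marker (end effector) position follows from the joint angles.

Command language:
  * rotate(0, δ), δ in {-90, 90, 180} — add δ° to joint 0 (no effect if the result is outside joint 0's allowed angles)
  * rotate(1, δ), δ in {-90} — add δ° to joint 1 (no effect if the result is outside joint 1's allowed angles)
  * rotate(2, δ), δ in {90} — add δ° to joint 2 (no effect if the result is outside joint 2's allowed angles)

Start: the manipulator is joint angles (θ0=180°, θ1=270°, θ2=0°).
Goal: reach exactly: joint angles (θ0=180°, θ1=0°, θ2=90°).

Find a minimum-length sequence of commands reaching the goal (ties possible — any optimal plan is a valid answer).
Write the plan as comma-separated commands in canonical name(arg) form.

rotate(1, -90), rotate(1, -90), rotate(1, -90), rotate(2, 90)

begin: joint angles (θ0=180°, θ1=270°, θ2=0°)
step 1 (rotate(1, -90)): joint angles (θ0=180°, θ1=180°, θ2=0°)
step 2 (rotate(1, -90)): joint angles (θ0=180°, θ1=90°, θ2=0°)
step 3 (rotate(1, -90)): joint angles (θ0=180°, θ1=0°, θ2=0°)
step 4 (rotate(2, 90)): joint angles (θ0=180°, θ1=0°, θ2=90°)
shorter routes all fall short; 4 is best.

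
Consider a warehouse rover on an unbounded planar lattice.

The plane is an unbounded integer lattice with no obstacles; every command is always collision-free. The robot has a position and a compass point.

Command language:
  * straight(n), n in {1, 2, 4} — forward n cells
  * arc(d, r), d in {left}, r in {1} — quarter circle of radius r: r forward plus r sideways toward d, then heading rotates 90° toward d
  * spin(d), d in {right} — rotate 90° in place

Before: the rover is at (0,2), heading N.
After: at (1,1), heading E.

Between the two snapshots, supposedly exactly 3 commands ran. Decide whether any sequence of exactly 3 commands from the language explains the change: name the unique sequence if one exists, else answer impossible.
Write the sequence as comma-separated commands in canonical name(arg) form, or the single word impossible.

key: position moved to (1,1) AND the heading swung to E — translation plus rotation needed
start: at (0,2), heading N
[1] after spin(right): at (0,2), heading E
[2] after spin(right): at (0,2), heading S
[3] after arc(left, 1): at (1,1), heading E
no other 3-command option fits: unique.

spin(right), spin(right), arc(left, 1)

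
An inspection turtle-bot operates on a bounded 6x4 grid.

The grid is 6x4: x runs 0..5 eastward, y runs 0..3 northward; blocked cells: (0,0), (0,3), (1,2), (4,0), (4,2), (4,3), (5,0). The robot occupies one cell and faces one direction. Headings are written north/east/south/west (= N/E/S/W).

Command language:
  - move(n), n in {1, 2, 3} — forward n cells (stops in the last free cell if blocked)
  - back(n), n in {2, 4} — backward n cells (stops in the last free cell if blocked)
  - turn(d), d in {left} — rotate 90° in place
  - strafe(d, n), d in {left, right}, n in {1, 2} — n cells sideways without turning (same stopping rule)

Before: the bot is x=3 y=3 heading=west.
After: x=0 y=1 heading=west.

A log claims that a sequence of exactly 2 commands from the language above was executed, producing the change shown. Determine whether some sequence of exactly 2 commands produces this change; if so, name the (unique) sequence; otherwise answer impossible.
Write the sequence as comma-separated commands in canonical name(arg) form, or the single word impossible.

strafe(left, 2), move(3)

key: still facing W at the end — nothing in the sequence rotates
initial: x=3 y=3 heading=west
t=1 strafe(left, 2) ⇒ x=3 y=1 heading=west
t=2 move(3) ⇒ x=0 y=1 heading=west
all 100 alternatives checked — unique.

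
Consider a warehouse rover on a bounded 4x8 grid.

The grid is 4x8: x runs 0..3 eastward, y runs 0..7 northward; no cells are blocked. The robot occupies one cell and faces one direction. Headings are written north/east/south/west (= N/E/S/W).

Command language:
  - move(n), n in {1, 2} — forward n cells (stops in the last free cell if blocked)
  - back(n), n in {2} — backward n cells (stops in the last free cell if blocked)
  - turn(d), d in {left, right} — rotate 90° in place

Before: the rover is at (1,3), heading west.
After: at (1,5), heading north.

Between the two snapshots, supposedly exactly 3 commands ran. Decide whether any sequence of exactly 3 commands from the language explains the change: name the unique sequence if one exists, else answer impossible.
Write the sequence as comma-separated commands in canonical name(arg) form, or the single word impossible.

key: running move(1) before turn(right) would end elsewhere — order is forced
initial: at (1,3), heading west
1. turn(right) → at (1,3), heading north
2. move(1) → at (1,4), heading north
3. move(1) → at (1,5), heading north
no rival 3-sequence matches.

turn(right), move(1), move(1)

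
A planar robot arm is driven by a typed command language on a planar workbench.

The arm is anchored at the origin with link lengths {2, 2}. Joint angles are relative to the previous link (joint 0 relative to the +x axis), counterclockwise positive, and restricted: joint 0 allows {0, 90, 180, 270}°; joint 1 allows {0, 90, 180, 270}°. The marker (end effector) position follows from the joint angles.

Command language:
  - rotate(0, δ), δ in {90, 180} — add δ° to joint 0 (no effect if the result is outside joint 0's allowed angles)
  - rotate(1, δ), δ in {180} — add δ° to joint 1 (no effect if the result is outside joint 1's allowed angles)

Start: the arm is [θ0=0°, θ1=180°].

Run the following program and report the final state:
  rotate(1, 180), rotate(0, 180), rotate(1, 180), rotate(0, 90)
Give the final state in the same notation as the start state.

[θ0=270°, θ1=180°]

start: [θ0=0°, θ1=180°]
t=1 rotate(1, 180) ⇒ [θ0=0°, θ1=0°]
t=2 rotate(0, 180) ⇒ [θ0=180°, θ1=0°]
t=3 rotate(1, 180) ⇒ [θ0=180°, θ1=180°]
t=4 rotate(0, 90) ⇒ [θ0=270°, θ1=180°]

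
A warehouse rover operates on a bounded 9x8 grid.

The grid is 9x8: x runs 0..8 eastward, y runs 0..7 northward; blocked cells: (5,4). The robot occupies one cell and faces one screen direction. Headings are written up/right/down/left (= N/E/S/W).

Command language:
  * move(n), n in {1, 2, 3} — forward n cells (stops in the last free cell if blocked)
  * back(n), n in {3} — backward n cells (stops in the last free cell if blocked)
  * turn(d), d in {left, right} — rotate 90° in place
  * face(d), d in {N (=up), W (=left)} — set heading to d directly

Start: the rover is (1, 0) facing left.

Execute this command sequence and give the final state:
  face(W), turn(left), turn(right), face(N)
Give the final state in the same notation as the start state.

begin: (1, 0) facing left
t=1 face(W) ⇒ (1, 0) facing left
t=2 turn(left) ⇒ (1, 0) facing down
t=3 turn(right) ⇒ (1, 0) facing left
t=4 face(N) ⇒ (1, 0) facing up

(1, 0) facing up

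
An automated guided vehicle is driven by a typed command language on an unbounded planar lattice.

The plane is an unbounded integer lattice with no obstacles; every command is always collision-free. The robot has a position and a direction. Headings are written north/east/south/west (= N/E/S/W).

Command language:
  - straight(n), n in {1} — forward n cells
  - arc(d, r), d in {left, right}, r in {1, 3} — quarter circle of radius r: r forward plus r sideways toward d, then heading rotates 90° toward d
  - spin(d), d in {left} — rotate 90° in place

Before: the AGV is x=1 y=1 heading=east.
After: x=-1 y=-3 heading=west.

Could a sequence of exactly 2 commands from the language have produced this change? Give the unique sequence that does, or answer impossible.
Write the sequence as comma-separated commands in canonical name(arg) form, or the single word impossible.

key: running arc(right, 3) before arc(right, 1) would end elsewhere — order is forced
from: x=1 y=1 heading=east
[1] after arc(right, 1): x=2 y=0 heading=south
[2] after arc(right, 3): x=-1 y=-3 heading=west
uniquely the one of 36 2-step routes that fits.

arc(right, 1), arc(right, 3)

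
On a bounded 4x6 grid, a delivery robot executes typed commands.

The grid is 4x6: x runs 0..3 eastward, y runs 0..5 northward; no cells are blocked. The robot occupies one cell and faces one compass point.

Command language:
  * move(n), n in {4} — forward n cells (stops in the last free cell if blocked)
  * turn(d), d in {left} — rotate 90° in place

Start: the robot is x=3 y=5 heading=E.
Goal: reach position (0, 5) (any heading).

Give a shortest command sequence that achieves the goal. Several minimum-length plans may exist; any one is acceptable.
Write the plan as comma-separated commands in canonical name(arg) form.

turn(left), turn(left), move(4)

begin: x=3 y=5 heading=E
t=1 turn(left) ⇒ x=3 y=5 heading=N
t=2 turn(left) ⇒ x=3 y=5 heading=W
t=3 move(4) ⇒ x=0 y=5 heading=W
nothing shorter than 3 reaches the goal.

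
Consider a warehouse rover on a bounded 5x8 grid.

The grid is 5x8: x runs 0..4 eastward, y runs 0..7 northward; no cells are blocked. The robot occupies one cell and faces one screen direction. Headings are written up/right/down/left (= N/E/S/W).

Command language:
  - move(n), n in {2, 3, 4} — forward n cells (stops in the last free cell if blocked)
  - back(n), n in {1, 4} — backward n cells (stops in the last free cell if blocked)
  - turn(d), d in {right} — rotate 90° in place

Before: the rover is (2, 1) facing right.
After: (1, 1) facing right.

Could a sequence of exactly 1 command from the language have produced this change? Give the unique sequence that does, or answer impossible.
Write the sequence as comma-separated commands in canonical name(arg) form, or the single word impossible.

back(1)

key: still facing E — the one step turns nothing
initial: (2, 1) facing right
1. back(1) → (1, 1) facing right
no other 1-command option fits: unique.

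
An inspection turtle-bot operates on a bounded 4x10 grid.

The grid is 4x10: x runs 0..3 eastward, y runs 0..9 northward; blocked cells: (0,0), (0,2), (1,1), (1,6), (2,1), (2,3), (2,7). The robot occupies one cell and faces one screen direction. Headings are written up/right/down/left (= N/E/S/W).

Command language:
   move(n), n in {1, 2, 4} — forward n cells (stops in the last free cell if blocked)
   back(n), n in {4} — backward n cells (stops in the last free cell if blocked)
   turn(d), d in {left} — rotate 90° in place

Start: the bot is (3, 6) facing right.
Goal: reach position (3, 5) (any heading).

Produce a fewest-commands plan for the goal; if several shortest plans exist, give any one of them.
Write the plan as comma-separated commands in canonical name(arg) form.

turn(left), move(4), back(4)

from: (3, 6) facing right
t=1 turn(left) ⇒ (3, 6) facing up
t=2 move(4) ⇒ (3, 9) facing up
t=3 back(4) ⇒ (3, 5) facing up
no 2-step plan works, so 3 is optimal.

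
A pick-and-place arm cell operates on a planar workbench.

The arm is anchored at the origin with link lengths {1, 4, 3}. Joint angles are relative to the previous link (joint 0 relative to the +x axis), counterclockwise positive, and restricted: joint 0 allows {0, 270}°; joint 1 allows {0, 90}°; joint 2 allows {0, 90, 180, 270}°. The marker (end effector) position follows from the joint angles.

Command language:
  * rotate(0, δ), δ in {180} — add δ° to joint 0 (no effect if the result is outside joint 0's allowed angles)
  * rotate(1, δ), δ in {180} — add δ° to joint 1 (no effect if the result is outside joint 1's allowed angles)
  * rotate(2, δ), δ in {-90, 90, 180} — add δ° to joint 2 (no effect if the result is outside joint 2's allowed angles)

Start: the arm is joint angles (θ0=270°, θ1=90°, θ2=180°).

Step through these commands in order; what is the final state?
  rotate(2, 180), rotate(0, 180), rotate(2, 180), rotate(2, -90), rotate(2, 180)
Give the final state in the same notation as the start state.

initial: joint angles (θ0=270°, θ1=90°, θ2=180°)
step 1 (rotate(2, 180)): joint angles (θ0=270°, θ1=90°, θ2=0°)
step 2 (rotate(0, 180)): joint angles (θ0=270°, θ1=90°, θ2=0°)
step 3 (rotate(2, 180)): joint angles (θ0=270°, θ1=90°, θ2=180°)
step 4 (rotate(2, -90)): joint angles (θ0=270°, θ1=90°, θ2=90°)
step 5 (rotate(2, 180)): joint angles (θ0=270°, θ1=90°, θ2=270°)

joint angles (θ0=270°, θ1=90°, θ2=270°)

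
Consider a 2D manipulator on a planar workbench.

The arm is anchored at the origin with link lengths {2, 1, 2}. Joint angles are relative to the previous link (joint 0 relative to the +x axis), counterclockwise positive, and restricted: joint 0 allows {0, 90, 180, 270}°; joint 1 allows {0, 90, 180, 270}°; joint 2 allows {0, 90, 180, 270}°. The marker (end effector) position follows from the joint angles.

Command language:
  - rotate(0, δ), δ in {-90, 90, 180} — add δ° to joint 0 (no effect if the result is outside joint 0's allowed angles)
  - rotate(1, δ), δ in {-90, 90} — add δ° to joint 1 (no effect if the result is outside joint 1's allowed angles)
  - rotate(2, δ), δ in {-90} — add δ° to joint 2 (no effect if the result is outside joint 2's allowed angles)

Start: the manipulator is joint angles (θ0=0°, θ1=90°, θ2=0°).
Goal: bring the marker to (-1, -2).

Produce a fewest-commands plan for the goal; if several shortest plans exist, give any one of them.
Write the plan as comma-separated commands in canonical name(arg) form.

from: joint angles (θ0=0°, θ1=90°, θ2=0°)
1. rotate(0, 180) → joint angles (θ0=180°, θ1=90°, θ2=0°)
2. rotate(1, 90) → joint angles (θ0=180°, θ1=180°, θ2=0°)
3. rotate(2, -90) → joint angles (θ0=180°, θ1=180°, θ2=270°)
minimal: 3 command(s), checked below 3.

rotate(0, 180), rotate(1, 90), rotate(2, -90)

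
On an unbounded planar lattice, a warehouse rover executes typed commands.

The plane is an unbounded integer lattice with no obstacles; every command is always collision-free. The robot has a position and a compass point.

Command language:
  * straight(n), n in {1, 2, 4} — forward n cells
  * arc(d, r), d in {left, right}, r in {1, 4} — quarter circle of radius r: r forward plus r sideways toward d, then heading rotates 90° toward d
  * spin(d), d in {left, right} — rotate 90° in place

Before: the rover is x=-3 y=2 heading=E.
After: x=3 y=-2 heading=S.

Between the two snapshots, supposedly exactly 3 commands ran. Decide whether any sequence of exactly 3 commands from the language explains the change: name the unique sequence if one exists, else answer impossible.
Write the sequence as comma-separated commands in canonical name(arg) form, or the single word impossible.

straight(1), straight(1), arc(right, 4)

key: position moved to (3,-2) AND the heading swung to S — translation plus rotation needed
t0: x=-3 y=2 heading=E
[1] after straight(1): x=-2 y=2 heading=E
[2] after straight(1): x=-1 y=2 heading=E
[3] after arc(right, 4): x=3 y=-2 heading=S
no other 3-command option fits: unique.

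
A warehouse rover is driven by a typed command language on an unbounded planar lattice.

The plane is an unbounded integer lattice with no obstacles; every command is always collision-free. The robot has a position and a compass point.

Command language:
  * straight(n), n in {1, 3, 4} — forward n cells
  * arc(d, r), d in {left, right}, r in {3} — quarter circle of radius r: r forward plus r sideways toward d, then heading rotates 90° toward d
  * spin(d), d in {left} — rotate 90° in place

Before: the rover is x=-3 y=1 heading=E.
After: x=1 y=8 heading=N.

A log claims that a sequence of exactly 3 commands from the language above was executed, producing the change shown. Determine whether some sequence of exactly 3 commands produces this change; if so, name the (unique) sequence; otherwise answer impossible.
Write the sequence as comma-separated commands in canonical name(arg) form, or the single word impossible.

key: order matters: swapping straight(1) and straight(4) lands elsewhere
start: x=-3 y=1 heading=E
t=1 straight(1) ⇒ x=-2 y=1 heading=E
t=2 arc(left, 3) ⇒ x=1 y=4 heading=N
t=3 straight(4) ⇒ x=1 y=8 heading=N
all 216 alternatives checked — unique.

straight(1), arc(left, 3), straight(4)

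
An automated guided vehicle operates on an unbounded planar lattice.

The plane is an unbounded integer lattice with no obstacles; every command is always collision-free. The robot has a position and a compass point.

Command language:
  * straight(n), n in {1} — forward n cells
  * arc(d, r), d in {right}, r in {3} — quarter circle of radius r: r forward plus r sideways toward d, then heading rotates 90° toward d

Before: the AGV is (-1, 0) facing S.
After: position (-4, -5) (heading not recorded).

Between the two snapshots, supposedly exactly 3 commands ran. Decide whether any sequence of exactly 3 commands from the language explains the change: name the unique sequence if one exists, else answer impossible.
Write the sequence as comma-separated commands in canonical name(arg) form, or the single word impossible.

straight(1), straight(1), arc(right, 3)

key: running arc(right, 3) before straight(1) would end elsewhere — order is forced
initial: (-1, 0) facing S
step 1 (straight(1)): (-1, -1) facing S
step 2 (straight(1)): (-1, -2) facing S
step 3 (arc(right, 3)): (-4, -5) facing W
no other 3-command option fits: unique.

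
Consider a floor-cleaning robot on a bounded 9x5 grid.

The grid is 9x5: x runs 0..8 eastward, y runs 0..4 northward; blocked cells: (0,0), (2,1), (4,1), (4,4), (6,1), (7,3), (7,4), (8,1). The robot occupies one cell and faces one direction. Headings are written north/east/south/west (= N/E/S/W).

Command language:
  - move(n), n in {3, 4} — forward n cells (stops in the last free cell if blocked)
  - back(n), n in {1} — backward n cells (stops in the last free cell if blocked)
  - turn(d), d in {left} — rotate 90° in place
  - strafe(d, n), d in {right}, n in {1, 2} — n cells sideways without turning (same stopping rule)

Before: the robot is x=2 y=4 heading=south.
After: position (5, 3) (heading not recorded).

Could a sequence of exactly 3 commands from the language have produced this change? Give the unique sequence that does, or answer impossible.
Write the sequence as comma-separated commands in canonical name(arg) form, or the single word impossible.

key: order matters: swapping turn(left) and move(3) lands elsewhere
initial: x=2 y=4 heading=south
1. turn(left) → x=2 y=4 heading=east
2. strafe(right, 1) → x=2 y=3 heading=east
3. move(3) → x=5 y=3 heading=east
no other 3-command option fits: unique.

turn(left), strafe(right, 1), move(3)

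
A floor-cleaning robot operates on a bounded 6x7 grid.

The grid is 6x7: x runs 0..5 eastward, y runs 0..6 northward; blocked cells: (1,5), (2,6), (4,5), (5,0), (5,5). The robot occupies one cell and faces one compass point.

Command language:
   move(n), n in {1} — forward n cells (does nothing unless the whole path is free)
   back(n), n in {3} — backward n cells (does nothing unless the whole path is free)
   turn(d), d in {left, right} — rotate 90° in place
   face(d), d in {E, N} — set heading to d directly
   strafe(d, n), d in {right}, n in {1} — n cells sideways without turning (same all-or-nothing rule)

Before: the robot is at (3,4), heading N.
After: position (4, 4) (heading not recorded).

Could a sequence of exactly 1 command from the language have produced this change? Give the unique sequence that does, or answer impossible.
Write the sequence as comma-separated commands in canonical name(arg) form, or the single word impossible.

begin: at (3,4), heading N
[1] after strafe(right, 1): at (4,4), heading N
all 7 alternatives checked — unique.

strafe(right, 1)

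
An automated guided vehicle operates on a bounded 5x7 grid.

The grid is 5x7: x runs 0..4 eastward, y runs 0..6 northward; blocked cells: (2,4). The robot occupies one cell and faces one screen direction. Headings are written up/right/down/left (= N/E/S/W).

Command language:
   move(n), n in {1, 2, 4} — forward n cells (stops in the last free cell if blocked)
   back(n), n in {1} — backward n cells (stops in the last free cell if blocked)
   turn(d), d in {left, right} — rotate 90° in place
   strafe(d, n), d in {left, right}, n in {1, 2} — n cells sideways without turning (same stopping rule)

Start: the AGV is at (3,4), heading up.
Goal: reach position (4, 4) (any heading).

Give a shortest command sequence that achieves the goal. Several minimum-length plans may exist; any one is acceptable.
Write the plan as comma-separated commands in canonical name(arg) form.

t0: at (3,4), heading up
step 1 (strafe(right, 2)): at (4,4), heading up
shorter routes all fall short; 1 is best.

strafe(right, 2)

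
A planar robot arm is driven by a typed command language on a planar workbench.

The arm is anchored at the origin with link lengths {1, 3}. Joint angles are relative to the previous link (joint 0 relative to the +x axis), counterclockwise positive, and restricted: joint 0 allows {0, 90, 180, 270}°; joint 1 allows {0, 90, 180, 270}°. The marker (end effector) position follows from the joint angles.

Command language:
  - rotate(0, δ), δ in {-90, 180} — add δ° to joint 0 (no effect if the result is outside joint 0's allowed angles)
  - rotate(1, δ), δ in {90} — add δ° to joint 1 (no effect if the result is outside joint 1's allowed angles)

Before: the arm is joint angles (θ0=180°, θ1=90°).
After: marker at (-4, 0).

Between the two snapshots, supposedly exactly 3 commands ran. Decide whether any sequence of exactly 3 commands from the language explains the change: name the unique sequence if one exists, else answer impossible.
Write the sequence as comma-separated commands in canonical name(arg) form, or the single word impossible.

start: joint angles (θ0=180°, θ1=90°)
step 1 (rotate(1, 90)): joint angles (θ0=180°, θ1=180°)
step 2 (rotate(1, 90)): joint angles (θ0=180°, θ1=270°)
step 3 (rotate(1, 90)): joint angles (θ0=180°, θ1=0°)
all 27 alternatives checked — unique.

rotate(1, 90), rotate(1, 90), rotate(1, 90)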